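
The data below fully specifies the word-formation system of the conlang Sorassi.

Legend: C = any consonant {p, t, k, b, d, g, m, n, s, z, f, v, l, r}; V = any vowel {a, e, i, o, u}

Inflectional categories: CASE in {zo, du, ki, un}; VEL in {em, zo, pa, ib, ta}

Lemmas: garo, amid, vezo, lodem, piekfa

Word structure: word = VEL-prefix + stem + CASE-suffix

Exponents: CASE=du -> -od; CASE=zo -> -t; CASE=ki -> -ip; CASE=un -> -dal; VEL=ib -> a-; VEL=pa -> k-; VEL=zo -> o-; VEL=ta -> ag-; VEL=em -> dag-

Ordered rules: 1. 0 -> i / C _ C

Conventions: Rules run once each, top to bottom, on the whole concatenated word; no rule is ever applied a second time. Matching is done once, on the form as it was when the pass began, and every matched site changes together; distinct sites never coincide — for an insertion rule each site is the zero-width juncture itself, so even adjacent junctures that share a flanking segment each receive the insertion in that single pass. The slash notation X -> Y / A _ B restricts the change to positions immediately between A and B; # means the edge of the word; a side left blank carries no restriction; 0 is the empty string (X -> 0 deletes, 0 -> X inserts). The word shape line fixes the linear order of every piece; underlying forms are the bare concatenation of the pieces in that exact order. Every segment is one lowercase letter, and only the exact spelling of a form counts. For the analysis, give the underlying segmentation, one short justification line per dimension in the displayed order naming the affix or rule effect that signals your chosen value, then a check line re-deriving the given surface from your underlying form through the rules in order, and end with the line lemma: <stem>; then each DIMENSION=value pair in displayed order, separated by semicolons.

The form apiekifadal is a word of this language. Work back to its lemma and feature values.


underlying: a-piekfa-dal
CASE=un - signalled by the affix -dal
VEL=ib - signalled by the affix a-
check: apiekfadal -> apiekifadal
lemma: piekfa; CASE=un; VEL=ib


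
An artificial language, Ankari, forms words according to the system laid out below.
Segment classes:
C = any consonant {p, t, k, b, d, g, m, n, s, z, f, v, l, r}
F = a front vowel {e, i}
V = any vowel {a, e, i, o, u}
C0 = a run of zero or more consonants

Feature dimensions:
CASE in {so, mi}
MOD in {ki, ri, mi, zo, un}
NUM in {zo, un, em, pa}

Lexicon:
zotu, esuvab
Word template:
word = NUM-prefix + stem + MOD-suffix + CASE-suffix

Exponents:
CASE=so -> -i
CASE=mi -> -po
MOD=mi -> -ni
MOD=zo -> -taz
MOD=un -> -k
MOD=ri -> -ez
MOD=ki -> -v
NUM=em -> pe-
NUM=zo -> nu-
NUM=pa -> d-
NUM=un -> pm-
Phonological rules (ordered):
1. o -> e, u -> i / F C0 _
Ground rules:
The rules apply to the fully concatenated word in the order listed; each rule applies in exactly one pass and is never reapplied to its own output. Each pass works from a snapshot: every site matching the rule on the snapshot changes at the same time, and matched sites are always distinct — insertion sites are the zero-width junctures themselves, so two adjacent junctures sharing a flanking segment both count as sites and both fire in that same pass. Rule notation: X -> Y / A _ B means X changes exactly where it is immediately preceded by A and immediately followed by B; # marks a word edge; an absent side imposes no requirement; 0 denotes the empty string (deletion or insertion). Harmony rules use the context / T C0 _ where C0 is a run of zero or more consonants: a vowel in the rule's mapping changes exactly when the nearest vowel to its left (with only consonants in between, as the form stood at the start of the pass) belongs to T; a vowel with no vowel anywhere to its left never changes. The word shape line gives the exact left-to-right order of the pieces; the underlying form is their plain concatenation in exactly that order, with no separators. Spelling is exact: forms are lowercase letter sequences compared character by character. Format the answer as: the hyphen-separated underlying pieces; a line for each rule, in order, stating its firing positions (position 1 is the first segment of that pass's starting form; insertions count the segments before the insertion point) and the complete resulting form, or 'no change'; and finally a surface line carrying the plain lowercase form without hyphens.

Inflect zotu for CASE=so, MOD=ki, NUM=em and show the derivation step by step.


underlying: pe-zotu-v-i
1. o -> e, u -> i / F C0 _: fires at position(s) 4: pezetuvi
surface: pezetuvi


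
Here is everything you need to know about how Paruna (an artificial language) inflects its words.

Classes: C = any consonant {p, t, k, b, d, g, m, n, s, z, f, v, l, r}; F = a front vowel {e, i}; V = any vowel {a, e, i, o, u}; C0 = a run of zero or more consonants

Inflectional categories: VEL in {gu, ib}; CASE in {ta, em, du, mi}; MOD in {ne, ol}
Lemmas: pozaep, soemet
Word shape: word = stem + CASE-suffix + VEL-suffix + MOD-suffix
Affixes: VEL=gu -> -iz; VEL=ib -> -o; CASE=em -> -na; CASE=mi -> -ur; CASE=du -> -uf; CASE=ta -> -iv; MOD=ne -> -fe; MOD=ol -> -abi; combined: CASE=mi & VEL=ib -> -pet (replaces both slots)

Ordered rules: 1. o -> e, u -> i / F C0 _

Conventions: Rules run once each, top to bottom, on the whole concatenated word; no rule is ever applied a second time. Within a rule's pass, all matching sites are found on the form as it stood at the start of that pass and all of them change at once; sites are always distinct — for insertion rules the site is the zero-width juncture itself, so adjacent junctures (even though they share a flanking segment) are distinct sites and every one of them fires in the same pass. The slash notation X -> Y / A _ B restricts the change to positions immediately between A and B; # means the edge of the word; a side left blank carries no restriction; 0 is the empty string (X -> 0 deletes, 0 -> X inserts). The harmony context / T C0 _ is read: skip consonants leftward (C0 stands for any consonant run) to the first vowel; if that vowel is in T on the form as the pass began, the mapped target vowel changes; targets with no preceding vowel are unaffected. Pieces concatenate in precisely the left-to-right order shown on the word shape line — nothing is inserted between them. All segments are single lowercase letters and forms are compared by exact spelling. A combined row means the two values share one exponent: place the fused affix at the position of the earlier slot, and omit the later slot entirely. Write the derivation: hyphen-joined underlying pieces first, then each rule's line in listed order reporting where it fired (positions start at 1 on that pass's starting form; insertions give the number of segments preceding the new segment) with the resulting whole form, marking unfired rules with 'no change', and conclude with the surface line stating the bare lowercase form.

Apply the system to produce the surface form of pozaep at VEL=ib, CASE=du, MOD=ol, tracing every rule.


underlying: pozaep-uf-o-abi
1. o -> e, u -> i / F C0 _: fires at position(s) 7: pozaepifoabi
surface: pozaepifoabi


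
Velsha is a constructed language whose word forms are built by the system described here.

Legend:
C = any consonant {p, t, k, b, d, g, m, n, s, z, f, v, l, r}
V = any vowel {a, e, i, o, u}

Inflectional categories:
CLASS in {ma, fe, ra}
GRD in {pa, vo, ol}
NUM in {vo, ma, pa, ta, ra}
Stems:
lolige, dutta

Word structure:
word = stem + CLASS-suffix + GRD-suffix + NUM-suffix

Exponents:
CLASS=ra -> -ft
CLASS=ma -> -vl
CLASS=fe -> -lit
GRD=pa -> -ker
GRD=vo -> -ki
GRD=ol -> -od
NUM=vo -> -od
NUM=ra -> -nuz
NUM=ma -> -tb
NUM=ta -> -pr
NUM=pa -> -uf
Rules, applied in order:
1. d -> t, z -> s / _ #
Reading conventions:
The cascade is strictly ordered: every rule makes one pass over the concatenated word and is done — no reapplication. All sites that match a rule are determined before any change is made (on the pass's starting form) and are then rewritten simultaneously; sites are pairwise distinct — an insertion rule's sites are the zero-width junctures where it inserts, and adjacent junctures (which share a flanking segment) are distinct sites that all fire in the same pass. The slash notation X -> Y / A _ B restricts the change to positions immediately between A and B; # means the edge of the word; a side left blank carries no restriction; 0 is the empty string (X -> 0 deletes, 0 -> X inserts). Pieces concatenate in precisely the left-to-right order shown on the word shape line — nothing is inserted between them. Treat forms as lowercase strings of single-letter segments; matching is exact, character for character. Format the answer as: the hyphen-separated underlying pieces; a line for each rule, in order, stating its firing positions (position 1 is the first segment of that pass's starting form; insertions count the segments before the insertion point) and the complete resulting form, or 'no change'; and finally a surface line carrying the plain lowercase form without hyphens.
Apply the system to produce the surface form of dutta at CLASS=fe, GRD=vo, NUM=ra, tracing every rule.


underlying: dutta-lit-ki-nuz
1. d -> t, z -> s / _ #: fires at position(s) 13: duttalitkinus
surface: duttalitkinus


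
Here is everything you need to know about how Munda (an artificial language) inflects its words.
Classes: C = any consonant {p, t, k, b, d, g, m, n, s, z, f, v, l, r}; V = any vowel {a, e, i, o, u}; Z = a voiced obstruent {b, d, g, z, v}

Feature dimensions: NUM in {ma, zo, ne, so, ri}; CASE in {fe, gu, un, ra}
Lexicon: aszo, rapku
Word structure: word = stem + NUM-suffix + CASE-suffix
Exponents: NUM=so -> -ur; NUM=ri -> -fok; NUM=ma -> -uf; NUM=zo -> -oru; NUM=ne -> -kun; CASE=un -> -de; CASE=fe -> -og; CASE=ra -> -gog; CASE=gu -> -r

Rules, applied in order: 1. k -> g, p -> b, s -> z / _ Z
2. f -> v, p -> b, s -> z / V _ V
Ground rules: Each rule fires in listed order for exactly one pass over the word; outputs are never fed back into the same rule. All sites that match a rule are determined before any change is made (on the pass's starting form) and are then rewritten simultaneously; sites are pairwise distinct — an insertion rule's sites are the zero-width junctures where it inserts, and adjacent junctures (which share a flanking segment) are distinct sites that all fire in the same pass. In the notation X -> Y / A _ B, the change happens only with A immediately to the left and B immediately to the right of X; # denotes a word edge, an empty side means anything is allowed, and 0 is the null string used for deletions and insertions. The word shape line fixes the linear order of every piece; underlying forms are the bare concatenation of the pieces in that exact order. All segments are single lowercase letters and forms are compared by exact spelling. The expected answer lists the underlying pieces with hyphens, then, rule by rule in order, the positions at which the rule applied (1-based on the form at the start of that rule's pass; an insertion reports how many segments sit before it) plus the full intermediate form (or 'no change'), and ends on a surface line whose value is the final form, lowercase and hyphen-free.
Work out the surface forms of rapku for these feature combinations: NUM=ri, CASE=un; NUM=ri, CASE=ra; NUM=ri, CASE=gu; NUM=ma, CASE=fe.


cell NUM=ri, CASE=un:
underlying: rapku-fok-de
1. k -> g, p -> b, s -> z / _ Z: fires at position(s) 8: rapkufogde
2. f -> v, p -> b, s -> z / V _ V: fires at position(s) 6: rapkuvogde
surface: rapkuvogde

cell NUM=ri, CASE=ra:
underlying: rapku-fok-gog
1. k -> g, p -> b, s -> z / _ Z: fires at position(s) 8: rapkufoggog
2. f -> v, p -> b, s -> z / V _ V: fires at position(s) 6: rapkuvoggog
surface: rapkuvoggog

cell NUM=ri, CASE=gu:
underlying: rapku-fok-r
1. k -> g, p -> b, s -> z / _ Z: no change
2. f -> v, p -> b, s -> z / V _ V: fires at position(s) 6: rapkuvokr
surface: rapkuvokr

cell NUM=ma, CASE=fe:
underlying: rapku-uf-og
1. k -> g, p -> b, s -> z / _ Z: no change
2. f -> v, p -> b, s -> z / V _ V: fires at position(s) 7: rapkuuvog
surface: rapkuuvog


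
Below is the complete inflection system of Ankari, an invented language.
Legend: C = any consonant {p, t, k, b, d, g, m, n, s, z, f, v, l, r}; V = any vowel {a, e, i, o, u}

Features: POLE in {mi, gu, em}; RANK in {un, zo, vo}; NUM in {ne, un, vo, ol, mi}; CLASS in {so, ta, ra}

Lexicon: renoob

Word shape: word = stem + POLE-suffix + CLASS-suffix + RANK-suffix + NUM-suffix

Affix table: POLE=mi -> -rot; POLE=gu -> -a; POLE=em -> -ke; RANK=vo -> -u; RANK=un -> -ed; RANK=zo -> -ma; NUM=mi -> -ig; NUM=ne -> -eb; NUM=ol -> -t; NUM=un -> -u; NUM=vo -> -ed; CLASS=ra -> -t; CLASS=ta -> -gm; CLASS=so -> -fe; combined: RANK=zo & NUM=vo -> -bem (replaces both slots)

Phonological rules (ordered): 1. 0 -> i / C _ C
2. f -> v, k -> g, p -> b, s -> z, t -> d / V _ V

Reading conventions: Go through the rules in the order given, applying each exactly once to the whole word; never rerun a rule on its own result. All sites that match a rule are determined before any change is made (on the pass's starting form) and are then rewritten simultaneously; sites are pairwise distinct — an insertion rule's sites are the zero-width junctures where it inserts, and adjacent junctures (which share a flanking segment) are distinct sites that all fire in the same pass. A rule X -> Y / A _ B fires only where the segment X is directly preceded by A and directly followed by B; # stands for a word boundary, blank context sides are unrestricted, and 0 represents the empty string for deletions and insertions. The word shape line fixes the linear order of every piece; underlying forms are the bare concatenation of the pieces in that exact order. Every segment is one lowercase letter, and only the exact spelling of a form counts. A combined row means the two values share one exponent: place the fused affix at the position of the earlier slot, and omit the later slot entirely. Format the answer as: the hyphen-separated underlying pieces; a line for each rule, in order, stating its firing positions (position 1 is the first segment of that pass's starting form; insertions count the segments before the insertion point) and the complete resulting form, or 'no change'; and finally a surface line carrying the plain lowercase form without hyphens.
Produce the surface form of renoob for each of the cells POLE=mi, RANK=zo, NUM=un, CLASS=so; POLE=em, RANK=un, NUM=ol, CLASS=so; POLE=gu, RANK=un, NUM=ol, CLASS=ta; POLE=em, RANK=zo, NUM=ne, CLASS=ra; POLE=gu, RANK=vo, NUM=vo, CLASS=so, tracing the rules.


cell POLE=mi, RANK=zo, NUM=un, CLASS=so:
underlying: renoob-rot-fe-ma-u
1. 0 -> i / C _ C: inserts after position(s) 6, 9: renoobirotifemau
2. f -> v, k -> g, p -> b, s -> z, t -> d / V _ V: fires at position(s) 10, 12: renoobirodivemau
surface: renoobirodivemau

cell POLE=em, RANK=un, NUM=ol, CLASS=so:
underlying: renoob-ke-fe-ed-t
1. 0 -> i / C _ C: inserts after position(s) 6, 12: renoobikefeedit
2. f -> v, k -> g, p -> b, s -> z, t -> d / V _ V: fires at position(s) 8, 10: renoobigeveedit
surface: renoobigeveedit

cell POLE=gu, RANK=un, NUM=ol, CLASS=ta:
underlying: renoob-a-gm-ed-t
1. 0 -> i / C _ C: inserts after position(s) 8, 11: renoobagimedit
2. f -> v, k -> g, p -> b, s -> z, t -> d / V _ V: no change
surface: renoobagimedit

cell POLE=em, RANK=zo, NUM=ne, CLASS=ra:
underlying: renoob-ke-t-ma-eb
1. 0 -> i / C _ C: inserts after position(s) 6, 9: renoobiketimaeb
2. f -> v, k -> g, p -> b, s -> z, t -> d / V _ V: fires at position(s) 8, 10: renoobigedimaeb
surface: renoobigedimaeb

cell POLE=gu, RANK=vo, NUM=vo, CLASS=so:
underlying: renoob-a-fe-u-ed
1. 0 -> i / C _ C: no change
2. f -> v, k -> g, p -> b, s -> z, t -> d / V _ V: fires at position(s) 8: renoobaveued
surface: renoobaveued


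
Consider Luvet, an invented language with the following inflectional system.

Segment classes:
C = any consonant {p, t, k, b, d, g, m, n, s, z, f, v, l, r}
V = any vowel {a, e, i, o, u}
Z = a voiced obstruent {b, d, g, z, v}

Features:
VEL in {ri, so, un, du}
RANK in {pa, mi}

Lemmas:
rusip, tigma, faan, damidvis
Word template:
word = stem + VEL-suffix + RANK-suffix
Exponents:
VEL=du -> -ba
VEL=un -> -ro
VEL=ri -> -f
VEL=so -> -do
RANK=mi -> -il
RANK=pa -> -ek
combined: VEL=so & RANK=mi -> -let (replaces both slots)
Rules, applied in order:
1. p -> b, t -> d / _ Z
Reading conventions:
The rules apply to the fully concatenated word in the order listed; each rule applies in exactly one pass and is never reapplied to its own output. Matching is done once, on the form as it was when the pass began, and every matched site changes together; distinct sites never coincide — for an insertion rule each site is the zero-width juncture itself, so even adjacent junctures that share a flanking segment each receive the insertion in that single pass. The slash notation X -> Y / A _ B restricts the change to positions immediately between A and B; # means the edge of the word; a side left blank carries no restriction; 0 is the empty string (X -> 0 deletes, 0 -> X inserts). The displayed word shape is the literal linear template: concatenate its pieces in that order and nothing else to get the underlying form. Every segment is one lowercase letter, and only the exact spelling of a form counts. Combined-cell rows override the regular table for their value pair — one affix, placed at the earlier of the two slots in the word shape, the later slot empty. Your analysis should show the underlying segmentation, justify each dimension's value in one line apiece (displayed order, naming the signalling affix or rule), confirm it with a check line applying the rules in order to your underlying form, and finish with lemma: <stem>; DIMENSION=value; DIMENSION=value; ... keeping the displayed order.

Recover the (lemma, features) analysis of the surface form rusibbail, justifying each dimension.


underlying: rusip-ba-il
VEL=du - signalled by the affix -ba
RANK=mi - signalled by the affix -il
check: rusipbail -> rusibbail
lemma: rusip; VEL=du; RANK=mi


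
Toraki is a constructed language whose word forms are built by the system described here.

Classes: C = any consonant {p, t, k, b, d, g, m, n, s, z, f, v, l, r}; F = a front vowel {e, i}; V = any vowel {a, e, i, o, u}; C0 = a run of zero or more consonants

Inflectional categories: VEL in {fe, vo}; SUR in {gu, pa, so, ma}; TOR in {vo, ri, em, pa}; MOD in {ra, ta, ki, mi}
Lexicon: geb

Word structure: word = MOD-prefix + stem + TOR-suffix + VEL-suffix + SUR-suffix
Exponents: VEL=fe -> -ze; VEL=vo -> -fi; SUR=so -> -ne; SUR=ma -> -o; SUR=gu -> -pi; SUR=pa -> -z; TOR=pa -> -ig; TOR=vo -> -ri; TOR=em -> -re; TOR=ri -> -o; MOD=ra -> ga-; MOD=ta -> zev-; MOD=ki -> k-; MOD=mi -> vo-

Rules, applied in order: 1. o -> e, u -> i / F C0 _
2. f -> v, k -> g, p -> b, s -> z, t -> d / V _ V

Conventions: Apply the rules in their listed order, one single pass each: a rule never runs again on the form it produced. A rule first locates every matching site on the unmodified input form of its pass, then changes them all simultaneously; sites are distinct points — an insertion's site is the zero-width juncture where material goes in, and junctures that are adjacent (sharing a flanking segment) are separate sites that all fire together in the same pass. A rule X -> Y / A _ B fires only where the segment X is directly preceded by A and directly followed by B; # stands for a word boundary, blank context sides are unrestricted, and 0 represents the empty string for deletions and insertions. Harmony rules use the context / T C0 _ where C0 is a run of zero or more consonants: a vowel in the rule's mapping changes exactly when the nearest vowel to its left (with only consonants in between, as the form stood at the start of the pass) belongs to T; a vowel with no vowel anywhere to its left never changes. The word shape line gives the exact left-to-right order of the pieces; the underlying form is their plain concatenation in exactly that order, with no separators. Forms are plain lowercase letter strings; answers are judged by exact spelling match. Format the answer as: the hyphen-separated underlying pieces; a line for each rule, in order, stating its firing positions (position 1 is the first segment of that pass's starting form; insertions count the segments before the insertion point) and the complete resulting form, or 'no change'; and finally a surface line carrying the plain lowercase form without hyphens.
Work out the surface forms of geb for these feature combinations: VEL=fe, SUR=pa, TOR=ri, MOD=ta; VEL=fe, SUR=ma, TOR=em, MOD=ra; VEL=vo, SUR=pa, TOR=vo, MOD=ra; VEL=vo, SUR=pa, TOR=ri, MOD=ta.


cell VEL=fe, SUR=pa, TOR=ri, MOD=ta:
underlying: zev-geb-o-ze-z
1. o -> e, u -> i / F C0 _: fires at position(s) 7: zevgebezez
2. f -> v, k -> g, p -> b, s -> z, t -> d / V _ V: no change
surface: zevgebezez

cell VEL=fe, SUR=ma, TOR=em, MOD=ra:
underlying: ga-geb-re-ze-o
1. o -> e, u -> i / F C0 _: fires at position(s) 10: gagebrezee
2. f -> v, k -> g, p -> b, s -> z, t -> d / V _ V: no change
surface: gagebrezee

cell VEL=vo, SUR=pa, TOR=vo, MOD=ra:
underlying: ga-geb-ri-fi-z
1. o -> e, u -> i / F C0 _: no change
2. f -> v, k -> g, p -> b, s -> z, t -> d / V _ V: fires at position(s) 8: gagebriviz
surface: gagebriviz

cell VEL=vo, SUR=pa, TOR=ri, MOD=ta:
underlying: zev-geb-o-fi-z
1. o -> e, u -> i / F C0 _: fires at position(s) 7: zevgebefiz
2. f -> v, k -> g, p -> b, s -> z, t -> d / V _ V: fires at position(s) 8: zevgebeviz
surface: zevgebeviz


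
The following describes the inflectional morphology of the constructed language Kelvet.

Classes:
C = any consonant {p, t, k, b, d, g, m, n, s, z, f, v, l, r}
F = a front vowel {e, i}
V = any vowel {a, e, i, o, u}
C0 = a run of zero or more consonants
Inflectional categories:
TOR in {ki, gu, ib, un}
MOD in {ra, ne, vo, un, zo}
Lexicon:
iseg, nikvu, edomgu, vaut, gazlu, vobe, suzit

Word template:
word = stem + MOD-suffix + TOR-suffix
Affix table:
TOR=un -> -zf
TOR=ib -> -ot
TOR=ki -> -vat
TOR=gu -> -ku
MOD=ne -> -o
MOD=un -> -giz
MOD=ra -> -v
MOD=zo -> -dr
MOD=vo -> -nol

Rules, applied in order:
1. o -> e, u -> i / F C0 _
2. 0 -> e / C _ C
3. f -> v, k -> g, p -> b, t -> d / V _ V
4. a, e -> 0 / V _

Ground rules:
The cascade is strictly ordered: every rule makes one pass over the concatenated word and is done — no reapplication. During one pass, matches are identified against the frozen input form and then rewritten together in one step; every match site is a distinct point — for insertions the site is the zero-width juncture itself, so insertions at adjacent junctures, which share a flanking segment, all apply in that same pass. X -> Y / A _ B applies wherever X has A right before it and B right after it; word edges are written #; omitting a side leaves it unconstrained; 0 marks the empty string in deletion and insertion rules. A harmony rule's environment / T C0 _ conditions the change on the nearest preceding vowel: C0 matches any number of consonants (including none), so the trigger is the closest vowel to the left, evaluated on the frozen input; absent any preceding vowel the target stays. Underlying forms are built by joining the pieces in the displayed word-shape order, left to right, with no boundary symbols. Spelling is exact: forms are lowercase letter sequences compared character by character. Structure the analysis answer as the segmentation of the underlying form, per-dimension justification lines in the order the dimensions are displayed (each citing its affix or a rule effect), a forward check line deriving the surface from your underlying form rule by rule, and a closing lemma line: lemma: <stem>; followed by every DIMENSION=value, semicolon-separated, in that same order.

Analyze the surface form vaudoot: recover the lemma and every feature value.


underlying: vaut-o-ot
TOR=ib - signalled by the affix -ot
MOD=ne - signalled by the affix -o
check: vautoot -> vautoot -> vautoot -> vaudoot -> vaudoot
lemma: vaut; TOR=ib; MOD=ne


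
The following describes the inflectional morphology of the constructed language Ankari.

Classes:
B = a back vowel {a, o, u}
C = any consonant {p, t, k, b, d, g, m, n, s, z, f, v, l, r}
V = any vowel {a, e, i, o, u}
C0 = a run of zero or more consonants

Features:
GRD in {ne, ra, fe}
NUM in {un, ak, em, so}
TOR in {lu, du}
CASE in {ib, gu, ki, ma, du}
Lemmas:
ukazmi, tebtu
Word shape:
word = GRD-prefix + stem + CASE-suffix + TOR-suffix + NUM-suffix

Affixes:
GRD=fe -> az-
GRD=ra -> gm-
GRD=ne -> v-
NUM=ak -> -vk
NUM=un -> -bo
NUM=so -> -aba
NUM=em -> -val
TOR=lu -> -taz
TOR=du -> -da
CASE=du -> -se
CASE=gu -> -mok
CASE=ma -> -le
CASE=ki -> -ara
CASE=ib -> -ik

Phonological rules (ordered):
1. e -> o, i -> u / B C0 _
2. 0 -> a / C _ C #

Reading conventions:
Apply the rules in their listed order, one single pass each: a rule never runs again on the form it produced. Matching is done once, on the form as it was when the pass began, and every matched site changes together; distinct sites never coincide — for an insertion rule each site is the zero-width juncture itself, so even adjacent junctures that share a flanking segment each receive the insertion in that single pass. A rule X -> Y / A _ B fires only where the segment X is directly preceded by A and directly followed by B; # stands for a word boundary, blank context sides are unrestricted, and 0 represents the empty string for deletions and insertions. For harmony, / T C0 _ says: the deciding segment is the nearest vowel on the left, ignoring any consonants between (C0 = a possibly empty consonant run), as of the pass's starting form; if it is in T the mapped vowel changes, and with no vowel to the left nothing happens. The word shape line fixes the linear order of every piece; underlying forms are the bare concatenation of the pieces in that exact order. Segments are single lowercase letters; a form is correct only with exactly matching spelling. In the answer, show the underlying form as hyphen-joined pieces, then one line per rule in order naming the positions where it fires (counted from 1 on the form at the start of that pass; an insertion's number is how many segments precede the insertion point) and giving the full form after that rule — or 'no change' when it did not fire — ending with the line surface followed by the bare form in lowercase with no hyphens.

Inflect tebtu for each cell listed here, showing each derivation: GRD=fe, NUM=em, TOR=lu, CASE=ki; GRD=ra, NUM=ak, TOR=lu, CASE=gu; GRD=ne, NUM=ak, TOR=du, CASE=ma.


cell GRD=fe, NUM=em, TOR=lu, CASE=ki:
underlying: az-tebtu-ara-taz-val
1. e -> o, i -> u / B C0 _: fires at position(s) 4: aztobtuaratazval
2. 0 -> a / C _ C #: no change
surface: aztobtuaratazval

cell GRD=ra, NUM=ak, TOR=lu, CASE=gu:
underlying: gm-tebtu-mok-taz-vk
1. e -> o, i -> u / B C0 _: no change
2. 0 -> a / C _ C #: inserts after position(s) 14: gmtebtumoktazvak
surface: gmtebtumoktazvak

cell GRD=ne, NUM=ak, TOR=du, CASE=ma:
underlying: v-tebtu-le-da-vk
1. e -> o, i -> u / B C0 _: fires at position(s) 8: vtebtulodavk
2. 0 -> a / C _ C #: inserts after position(s) 11: vtebtulodavak
surface: vtebtulodavak


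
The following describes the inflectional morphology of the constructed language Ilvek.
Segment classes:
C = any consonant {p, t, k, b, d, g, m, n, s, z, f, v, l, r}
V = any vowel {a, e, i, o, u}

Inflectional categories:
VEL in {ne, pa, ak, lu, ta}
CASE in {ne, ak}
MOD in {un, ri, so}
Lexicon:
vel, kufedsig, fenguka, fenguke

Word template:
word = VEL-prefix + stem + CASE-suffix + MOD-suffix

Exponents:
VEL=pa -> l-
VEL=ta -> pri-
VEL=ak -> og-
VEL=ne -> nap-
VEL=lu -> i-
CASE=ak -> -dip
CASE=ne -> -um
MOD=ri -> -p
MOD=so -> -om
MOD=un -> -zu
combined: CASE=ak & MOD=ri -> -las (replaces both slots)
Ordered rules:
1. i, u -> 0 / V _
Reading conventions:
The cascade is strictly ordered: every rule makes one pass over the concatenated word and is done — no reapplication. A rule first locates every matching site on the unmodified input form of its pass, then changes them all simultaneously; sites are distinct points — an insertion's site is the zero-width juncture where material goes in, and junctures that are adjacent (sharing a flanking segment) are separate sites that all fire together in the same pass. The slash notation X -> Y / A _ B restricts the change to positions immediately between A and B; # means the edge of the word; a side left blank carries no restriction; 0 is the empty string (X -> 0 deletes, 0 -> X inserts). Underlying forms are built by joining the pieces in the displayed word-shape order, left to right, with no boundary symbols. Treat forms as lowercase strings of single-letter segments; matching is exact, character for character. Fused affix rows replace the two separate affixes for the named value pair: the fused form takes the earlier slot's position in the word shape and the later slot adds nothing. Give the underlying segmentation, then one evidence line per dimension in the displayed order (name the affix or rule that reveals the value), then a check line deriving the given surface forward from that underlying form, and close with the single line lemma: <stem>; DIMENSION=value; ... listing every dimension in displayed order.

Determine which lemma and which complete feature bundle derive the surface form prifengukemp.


underlying: pri-fenguke-um-p
VEL=ta - signalled by the affix pri-
CASE=ne - signalled by the affix -um
MOD=ri - signalled by the affix -p
check: prifengukeump -> prifengukemp
lemma: fenguke; VEL=ta; CASE=ne; MOD=ri


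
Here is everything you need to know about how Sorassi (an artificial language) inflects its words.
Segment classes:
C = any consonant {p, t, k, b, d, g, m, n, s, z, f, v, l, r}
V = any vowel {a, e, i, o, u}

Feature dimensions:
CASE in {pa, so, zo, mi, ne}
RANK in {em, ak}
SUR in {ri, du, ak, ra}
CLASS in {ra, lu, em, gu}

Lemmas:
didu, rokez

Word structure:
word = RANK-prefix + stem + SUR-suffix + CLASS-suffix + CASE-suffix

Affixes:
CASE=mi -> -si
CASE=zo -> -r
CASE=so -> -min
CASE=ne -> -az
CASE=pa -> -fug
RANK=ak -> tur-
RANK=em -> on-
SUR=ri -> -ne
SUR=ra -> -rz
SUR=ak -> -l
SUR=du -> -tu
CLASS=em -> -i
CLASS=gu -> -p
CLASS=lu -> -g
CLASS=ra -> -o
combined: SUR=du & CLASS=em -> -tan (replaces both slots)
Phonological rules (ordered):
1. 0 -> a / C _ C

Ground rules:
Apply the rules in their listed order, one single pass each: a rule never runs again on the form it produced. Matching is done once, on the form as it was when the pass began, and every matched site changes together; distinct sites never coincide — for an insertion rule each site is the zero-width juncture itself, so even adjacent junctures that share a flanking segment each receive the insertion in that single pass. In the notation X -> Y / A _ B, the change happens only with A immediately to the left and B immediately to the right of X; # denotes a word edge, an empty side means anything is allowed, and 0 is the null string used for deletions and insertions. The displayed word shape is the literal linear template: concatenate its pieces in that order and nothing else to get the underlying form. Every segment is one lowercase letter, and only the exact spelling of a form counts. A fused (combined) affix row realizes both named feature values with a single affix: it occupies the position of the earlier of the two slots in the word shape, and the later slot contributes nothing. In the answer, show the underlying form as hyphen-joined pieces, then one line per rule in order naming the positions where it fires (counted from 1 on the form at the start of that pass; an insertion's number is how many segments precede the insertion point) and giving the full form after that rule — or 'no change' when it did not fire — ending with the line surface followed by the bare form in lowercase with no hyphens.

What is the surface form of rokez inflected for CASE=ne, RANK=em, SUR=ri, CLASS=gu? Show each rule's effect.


underlying: on-rokez-ne-p-az
1. 0 -> a / C _ C: inserts after position(s) 2, 7: onarokezanepaz
surface: onarokezanepaz


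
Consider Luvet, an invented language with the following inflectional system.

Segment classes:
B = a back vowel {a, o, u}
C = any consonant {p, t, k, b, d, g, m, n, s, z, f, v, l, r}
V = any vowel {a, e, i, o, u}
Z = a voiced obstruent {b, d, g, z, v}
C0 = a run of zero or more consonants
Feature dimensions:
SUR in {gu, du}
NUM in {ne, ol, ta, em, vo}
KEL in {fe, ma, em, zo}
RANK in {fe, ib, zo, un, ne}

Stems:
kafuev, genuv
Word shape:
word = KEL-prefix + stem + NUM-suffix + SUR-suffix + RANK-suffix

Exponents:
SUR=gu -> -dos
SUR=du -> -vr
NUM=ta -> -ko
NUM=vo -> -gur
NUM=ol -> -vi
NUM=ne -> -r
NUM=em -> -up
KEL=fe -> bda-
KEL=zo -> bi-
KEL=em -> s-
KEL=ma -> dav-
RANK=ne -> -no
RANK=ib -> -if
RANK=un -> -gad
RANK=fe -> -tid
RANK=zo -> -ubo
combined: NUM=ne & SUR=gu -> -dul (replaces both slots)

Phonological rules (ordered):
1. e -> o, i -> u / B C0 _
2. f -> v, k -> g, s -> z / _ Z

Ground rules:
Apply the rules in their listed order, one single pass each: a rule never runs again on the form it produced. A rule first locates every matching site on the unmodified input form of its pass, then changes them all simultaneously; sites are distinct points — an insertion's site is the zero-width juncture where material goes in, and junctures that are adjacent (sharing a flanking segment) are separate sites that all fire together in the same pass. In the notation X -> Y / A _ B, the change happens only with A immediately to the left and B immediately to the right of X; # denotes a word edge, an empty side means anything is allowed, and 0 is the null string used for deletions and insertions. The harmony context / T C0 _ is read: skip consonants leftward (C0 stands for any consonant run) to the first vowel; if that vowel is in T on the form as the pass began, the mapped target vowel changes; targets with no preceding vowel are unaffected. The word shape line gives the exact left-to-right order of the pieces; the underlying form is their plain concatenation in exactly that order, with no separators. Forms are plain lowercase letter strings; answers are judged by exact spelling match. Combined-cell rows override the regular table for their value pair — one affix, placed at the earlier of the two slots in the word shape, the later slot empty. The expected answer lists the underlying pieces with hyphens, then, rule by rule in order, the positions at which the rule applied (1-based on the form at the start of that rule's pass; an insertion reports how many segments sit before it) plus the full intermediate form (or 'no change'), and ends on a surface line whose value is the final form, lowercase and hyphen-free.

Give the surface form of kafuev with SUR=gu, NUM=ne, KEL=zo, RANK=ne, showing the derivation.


underlying: bi-kafuev-dul-no
1. e -> o, i -> u / B C0 _: fires at position(s) 7: bikafuovdulno
2. f -> v, k -> g, s -> z / _ Z: no change
surface: bikafuovdulno


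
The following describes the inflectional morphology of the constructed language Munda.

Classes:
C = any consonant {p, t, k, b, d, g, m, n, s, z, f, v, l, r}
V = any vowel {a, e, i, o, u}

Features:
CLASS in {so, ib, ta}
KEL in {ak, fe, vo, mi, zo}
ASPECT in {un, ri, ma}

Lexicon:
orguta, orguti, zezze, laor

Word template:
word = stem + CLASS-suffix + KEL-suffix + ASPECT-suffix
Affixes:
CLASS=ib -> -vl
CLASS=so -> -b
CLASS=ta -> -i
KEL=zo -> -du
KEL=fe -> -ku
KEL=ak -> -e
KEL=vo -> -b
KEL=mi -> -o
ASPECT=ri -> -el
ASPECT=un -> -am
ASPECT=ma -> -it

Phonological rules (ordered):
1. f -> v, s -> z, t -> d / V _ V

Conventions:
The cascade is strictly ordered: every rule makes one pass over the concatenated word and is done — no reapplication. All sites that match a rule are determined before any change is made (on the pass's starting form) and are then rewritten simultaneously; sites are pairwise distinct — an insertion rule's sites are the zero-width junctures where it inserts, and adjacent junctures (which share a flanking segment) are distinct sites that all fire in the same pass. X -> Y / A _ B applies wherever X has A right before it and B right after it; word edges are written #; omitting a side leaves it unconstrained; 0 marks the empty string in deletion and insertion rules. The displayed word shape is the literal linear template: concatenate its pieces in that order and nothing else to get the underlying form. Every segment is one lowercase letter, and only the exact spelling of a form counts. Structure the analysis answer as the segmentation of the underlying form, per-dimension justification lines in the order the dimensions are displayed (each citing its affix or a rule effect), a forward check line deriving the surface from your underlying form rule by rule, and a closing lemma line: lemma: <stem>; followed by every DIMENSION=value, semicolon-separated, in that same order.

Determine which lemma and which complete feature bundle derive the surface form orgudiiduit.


underlying: orguti-i-du-it
CLASS=ta - signalled by the affix -i
KEL=zo - signalled by the affix -du
ASPECT=ma - signalled by the affix -it
check: orgutiiduit -> orgudiiduit
lemma: orguti; CLASS=ta; KEL=zo; ASPECT=ma


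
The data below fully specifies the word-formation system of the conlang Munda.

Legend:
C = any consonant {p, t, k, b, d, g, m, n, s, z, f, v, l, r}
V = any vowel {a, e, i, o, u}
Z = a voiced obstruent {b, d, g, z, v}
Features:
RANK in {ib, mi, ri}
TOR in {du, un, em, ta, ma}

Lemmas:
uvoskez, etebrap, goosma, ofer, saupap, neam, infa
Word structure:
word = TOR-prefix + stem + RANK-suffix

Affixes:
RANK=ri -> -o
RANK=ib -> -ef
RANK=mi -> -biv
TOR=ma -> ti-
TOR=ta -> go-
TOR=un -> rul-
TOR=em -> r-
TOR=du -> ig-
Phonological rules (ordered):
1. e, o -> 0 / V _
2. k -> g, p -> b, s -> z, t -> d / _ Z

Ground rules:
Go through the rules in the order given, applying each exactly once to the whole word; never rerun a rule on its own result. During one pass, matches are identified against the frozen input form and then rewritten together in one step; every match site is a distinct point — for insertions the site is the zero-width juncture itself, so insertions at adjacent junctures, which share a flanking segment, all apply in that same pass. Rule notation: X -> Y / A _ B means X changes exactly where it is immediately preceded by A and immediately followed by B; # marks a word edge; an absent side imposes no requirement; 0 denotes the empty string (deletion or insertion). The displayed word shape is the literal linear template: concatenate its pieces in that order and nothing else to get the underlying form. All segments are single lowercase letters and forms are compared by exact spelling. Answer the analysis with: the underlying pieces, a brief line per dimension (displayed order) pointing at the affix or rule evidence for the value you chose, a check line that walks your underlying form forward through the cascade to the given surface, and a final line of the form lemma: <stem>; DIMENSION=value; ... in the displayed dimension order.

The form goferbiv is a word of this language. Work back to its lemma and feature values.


underlying: go-ofer-biv
RANK=mi - signalled by the affix -biv
TOR=ta - signalled by the affix go-
check: gooferbiv -> goferbiv -> goferbiv
lemma: ofer; RANK=mi; TOR=ta


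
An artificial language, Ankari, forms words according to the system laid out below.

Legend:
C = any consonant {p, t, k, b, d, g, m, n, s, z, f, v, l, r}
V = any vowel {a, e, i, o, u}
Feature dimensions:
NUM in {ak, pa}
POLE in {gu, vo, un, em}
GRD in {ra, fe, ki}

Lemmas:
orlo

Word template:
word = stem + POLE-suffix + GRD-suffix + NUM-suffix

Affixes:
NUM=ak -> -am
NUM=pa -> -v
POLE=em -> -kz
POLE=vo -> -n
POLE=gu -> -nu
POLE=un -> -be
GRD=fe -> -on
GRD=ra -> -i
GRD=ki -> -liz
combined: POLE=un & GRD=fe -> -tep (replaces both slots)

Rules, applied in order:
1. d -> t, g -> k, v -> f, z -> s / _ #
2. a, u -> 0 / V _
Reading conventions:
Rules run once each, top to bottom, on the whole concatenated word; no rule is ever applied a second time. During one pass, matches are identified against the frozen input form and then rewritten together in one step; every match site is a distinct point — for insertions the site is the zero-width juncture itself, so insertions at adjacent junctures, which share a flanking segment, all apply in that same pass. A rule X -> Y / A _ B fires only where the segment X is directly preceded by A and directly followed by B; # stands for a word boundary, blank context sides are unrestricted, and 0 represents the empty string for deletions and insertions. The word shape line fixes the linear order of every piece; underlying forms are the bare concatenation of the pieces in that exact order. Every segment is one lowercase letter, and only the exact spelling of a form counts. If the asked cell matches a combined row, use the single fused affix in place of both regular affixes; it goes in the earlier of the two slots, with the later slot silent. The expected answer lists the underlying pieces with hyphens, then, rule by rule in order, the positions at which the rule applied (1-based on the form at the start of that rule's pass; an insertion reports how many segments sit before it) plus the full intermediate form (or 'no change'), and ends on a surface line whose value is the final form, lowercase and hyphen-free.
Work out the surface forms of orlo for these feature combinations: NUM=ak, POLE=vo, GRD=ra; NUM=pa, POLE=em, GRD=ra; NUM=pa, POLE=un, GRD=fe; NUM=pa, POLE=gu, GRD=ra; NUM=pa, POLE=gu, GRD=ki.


cell NUM=ak, POLE=vo, GRD=ra:
underlying: orlo-n-i-am
1. d -> t, g -> k, v -> f, z -> s / _ #: no change
2. a, u -> 0 / V _: fires at position(s) 7: orlonim
surface: orlonim

cell NUM=pa, POLE=em, GRD=ra:
underlying: orlo-kz-i-v
1. d -> t, g -> k, v -> f, z -> s / _ #: fires at position(s) 8: orlokzif
2. a, u -> 0 / V _: no change
surface: orlokzif

cell NUM=pa, POLE=un, GRD=fe:
underlying: orlo-tep-v
1. d -> t, g -> k, v -> f, z -> s / _ #: fires at position(s) 8: orlotepf
2. a, u -> 0 / V _: no change
surface: orlotepf

cell NUM=pa, POLE=gu, GRD=ra:
underlying: orlo-nu-i-v
1. d -> t, g -> k, v -> f, z -> s / _ #: fires at position(s) 8: orlonuif
2. a, u -> 0 / V _: no change
surface: orlonuif

cell NUM=pa, POLE=gu, GRD=ki:
underlying: orlo-nu-liz-v
1. d -> t, g -> k, v -> f, z -> s / _ #: fires at position(s) 10: orlonulizf
2. a, u -> 0 / V _: no change
surface: orlonulizf
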